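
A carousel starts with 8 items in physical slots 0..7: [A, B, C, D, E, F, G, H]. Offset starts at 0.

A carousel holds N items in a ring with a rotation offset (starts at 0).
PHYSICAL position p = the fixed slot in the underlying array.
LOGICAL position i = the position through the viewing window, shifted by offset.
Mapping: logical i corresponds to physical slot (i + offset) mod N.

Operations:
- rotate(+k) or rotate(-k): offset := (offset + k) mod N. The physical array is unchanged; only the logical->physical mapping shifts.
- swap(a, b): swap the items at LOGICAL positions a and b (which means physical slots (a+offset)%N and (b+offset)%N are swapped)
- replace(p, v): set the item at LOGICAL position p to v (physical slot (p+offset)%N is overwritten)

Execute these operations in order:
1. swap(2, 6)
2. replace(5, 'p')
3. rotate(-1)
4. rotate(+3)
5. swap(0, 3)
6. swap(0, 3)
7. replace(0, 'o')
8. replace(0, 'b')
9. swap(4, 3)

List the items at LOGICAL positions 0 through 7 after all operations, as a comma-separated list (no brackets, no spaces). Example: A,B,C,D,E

Answer: b,D,E,C,p,H,A,B

Derivation:
After op 1 (swap(2, 6)): offset=0, physical=[A,B,G,D,E,F,C,H], logical=[A,B,G,D,E,F,C,H]
After op 2 (replace(5, 'p')): offset=0, physical=[A,B,G,D,E,p,C,H], logical=[A,B,G,D,E,p,C,H]
After op 3 (rotate(-1)): offset=7, physical=[A,B,G,D,E,p,C,H], logical=[H,A,B,G,D,E,p,C]
After op 4 (rotate(+3)): offset=2, physical=[A,B,G,D,E,p,C,H], logical=[G,D,E,p,C,H,A,B]
After op 5 (swap(0, 3)): offset=2, physical=[A,B,p,D,E,G,C,H], logical=[p,D,E,G,C,H,A,B]
After op 6 (swap(0, 3)): offset=2, physical=[A,B,G,D,E,p,C,H], logical=[G,D,E,p,C,H,A,B]
After op 7 (replace(0, 'o')): offset=2, physical=[A,B,o,D,E,p,C,H], logical=[o,D,E,p,C,H,A,B]
After op 8 (replace(0, 'b')): offset=2, physical=[A,B,b,D,E,p,C,H], logical=[b,D,E,p,C,H,A,B]
After op 9 (swap(4, 3)): offset=2, physical=[A,B,b,D,E,C,p,H], logical=[b,D,E,C,p,H,A,B]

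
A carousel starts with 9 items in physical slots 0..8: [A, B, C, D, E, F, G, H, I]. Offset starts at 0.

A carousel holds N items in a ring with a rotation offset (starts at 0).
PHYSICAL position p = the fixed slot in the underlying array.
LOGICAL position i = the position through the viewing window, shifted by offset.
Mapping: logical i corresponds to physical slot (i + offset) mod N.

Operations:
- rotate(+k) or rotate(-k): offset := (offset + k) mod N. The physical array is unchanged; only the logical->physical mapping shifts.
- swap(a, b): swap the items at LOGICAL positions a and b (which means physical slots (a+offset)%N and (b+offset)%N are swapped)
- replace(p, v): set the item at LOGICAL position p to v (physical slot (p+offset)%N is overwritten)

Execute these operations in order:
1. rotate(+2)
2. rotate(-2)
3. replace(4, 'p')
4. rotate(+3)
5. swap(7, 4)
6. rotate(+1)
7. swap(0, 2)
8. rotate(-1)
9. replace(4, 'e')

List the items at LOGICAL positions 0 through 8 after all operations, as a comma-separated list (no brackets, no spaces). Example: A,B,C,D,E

After op 1 (rotate(+2)): offset=2, physical=[A,B,C,D,E,F,G,H,I], logical=[C,D,E,F,G,H,I,A,B]
After op 2 (rotate(-2)): offset=0, physical=[A,B,C,D,E,F,G,H,I], logical=[A,B,C,D,E,F,G,H,I]
After op 3 (replace(4, 'p')): offset=0, physical=[A,B,C,D,p,F,G,H,I], logical=[A,B,C,D,p,F,G,H,I]
After op 4 (rotate(+3)): offset=3, physical=[A,B,C,D,p,F,G,H,I], logical=[D,p,F,G,H,I,A,B,C]
After op 5 (swap(7, 4)): offset=3, physical=[A,H,C,D,p,F,G,B,I], logical=[D,p,F,G,B,I,A,H,C]
After op 6 (rotate(+1)): offset=4, physical=[A,H,C,D,p,F,G,B,I], logical=[p,F,G,B,I,A,H,C,D]
After op 7 (swap(0, 2)): offset=4, physical=[A,H,C,D,G,F,p,B,I], logical=[G,F,p,B,I,A,H,C,D]
After op 8 (rotate(-1)): offset=3, physical=[A,H,C,D,G,F,p,B,I], logical=[D,G,F,p,B,I,A,H,C]
After op 9 (replace(4, 'e')): offset=3, physical=[A,H,C,D,G,F,p,e,I], logical=[D,G,F,p,e,I,A,H,C]

Answer: D,G,F,p,e,I,A,H,C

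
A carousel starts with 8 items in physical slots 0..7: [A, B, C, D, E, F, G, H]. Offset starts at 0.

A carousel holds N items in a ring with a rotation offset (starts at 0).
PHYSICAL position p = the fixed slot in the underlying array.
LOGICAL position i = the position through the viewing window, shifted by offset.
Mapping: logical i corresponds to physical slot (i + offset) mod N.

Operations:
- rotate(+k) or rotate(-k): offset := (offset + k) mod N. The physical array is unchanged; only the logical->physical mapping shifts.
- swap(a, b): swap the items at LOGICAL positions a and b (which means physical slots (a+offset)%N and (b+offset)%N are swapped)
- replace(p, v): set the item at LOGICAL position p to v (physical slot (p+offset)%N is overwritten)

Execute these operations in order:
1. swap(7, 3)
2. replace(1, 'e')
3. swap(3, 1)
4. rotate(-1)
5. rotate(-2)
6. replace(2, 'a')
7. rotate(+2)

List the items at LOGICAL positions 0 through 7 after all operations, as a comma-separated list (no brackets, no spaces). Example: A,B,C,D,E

Answer: a,A,H,C,e,E,F,G

Derivation:
After op 1 (swap(7, 3)): offset=0, physical=[A,B,C,H,E,F,G,D], logical=[A,B,C,H,E,F,G,D]
After op 2 (replace(1, 'e')): offset=0, physical=[A,e,C,H,E,F,G,D], logical=[A,e,C,H,E,F,G,D]
After op 3 (swap(3, 1)): offset=0, physical=[A,H,C,e,E,F,G,D], logical=[A,H,C,e,E,F,G,D]
After op 4 (rotate(-1)): offset=7, physical=[A,H,C,e,E,F,G,D], logical=[D,A,H,C,e,E,F,G]
After op 5 (rotate(-2)): offset=5, physical=[A,H,C,e,E,F,G,D], logical=[F,G,D,A,H,C,e,E]
After op 6 (replace(2, 'a')): offset=5, physical=[A,H,C,e,E,F,G,a], logical=[F,G,a,A,H,C,e,E]
After op 7 (rotate(+2)): offset=7, physical=[A,H,C,e,E,F,G,a], logical=[a,A,H,C,e,E,F,G]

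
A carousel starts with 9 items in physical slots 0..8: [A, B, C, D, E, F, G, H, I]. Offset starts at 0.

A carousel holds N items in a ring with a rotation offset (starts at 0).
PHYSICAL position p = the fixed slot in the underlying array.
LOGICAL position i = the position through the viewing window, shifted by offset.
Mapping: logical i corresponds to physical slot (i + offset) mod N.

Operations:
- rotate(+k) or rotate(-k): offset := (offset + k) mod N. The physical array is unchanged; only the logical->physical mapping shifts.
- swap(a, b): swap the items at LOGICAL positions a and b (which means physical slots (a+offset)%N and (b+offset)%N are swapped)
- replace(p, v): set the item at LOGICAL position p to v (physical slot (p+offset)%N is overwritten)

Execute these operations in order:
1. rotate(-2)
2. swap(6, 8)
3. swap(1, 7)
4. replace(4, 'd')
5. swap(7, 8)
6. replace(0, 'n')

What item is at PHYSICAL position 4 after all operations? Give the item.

After op 1 (rotate(-2)): offset=7, physical=[A,B,C,D,E,F,G,H,I], logical=[H,I,A,B,C,D,E,F,G]
After op 2 (swap(6, 8)): offset=7, physical=[A,B,C,D,G,F,E,H,I], logical=[H,I,A,B,C,D,G,F,E]
After op 3 (swap(1, 7)): offset=7, physical=[A,B,C,D,G,I,E,H,F], logical=[H,F,A,B,C,D,G,I,E]
After op 4 (replace(4, 'd')): offset=7, physical=[A,B,d,D,G,I,E,H,F], logical=[H,F,A,B,d,D,G,I,E]
After op 5 (swap(7, 8)): offset=7, physical=[A,B,d,D,G,E,I,H,F], logical=[H,F,A,B,d,D,G,E,I]
After op 6 (replace(0, 'n')): offset=7, physical=[A,B,d,D,G,E,I,n,F], logical=[n,F,A,B,d,D,G,E,I]

Answer: G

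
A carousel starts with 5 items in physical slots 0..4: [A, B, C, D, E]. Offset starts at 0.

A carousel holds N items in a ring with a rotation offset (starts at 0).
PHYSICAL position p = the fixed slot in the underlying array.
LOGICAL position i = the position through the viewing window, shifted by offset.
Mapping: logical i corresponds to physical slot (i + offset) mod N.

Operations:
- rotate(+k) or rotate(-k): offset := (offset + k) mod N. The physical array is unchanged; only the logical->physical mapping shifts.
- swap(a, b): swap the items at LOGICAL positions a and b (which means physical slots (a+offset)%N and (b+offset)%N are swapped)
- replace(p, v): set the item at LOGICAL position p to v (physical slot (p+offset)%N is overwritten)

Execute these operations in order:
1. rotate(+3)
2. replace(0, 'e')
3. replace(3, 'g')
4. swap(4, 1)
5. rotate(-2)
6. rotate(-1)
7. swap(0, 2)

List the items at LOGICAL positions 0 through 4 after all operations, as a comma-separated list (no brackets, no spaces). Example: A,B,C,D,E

Answer: E,g,A,e,C

Derivation:
After op 1 (rotate(+3)): offset=3, physical=[A,B,C,D,E], logical=[D,E,A,B,C]
After op 2 (replace(0, 'e')): offset=3, physical=[A,B,C,e,E], logical=[e,E,A,B,C]
After op 3 (replace(3, 'g')): offset=3, physical=[A,g,C,e,E], logical=[e,E,A,g,C]
After op 4 (swap(4, 1)): offset=3, physical=[A,g,E,e,C], logical=[e,C,A,g,E]
After op 5 (rotate(-2)): offset=1, physical=[A,g,E,e,C], logical=[g,E,e,C,A]
After op 6 (rotate(-1)): offset=0, physical=[A,g,E,e,C], logical=[A,g,E,e,C]
After op 7 (swap(0, 2)): offset=0, physical=[E,g,A,e,C], logical=[E,g,A,e,C]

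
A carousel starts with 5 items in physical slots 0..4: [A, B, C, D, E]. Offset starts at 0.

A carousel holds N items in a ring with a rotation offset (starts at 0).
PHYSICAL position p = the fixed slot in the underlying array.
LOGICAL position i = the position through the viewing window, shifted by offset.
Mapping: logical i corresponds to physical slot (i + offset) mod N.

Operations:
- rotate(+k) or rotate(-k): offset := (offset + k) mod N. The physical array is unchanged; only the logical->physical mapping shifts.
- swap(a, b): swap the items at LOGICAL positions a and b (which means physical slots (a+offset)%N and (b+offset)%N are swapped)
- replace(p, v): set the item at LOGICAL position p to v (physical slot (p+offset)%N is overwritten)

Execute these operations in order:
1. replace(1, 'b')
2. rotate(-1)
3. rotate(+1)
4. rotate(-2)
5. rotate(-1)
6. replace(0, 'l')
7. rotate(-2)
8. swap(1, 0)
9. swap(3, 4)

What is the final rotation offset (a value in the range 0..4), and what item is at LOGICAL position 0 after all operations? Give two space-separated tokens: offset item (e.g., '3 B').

After op 1 (replace(1, 'b')): offset=0, physical=[A,b,C,D,E], logical=[A,b,C,D,E]
After op 2 (rotate(-1)): offset=4, physical=[A,b,C,D,E], logical=[E,A,b,C,D]
After op 3 (rotate(+1)): offset=0, physical=[A,b,C,D,E], logical=[A,b,C,D,E]
After op 4 (rotate(-2)): offset=3, physical=[A,b,C,D,E], logical=[D,E,A,b,C]
After op 5 (rotate(-1)): offset=2, physical=[A,b,C,D,E], logical=[C,D,E,A,b]
After op 6 (replace(0, 'l')): offset=2, physical=[A,b,l,D,E], logical=[l,D,E,A,b]
After op 7 (rotate(-2)): offset=0, physical=[A,b,l,D,E], logical=[A,b,l,D,E]
After op 8 (swap(1, 0)): offset=0, physical=[b,A,l,D,E], logical=[b,A,l,D,E]
After op 9 (swap(3, 4)): offset=0, physical=[b,A,l,E,D], logical=[b,A,l,E,D]

Answer: 0 b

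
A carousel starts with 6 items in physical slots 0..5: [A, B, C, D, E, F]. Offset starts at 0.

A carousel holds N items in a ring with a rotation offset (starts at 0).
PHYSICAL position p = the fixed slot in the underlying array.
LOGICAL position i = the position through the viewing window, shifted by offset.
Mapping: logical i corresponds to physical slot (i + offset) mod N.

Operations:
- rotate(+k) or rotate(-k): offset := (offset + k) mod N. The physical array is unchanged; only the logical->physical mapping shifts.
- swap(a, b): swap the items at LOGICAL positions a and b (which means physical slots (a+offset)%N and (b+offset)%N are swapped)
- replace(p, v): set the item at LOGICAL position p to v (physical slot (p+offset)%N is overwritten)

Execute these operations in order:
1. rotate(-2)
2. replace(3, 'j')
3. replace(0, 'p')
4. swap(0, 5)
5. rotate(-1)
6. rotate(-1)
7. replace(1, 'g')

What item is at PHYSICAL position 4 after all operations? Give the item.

Answer: D

Derivation:
After op 1 (rotate(-2)): offset=4, physical=[A,B,C,D,E,F], logical=[E,F,A,B,C,D]
After op 2 (replace(3, 'j')): offset=4, physical=[A,j,C,D,E,F], logical=[E,F,A,j,C,D]
After op 3 (replace(0, 'p')): offset=4, physical=[A,j,C,D,p,F], logical=[p,F,A,j,C,D]
After op 4 (swap(0, 5)): offset=4, physical=[A,j,C,p,D,F], logical=[D,F,A,j,C,p]
After op 5 (rotate(-1)): offset=3, physical=[A,j,C,p,D,F], logical=[p,D,F,A,j,C]
After op 6 (rotate(-1)): offset=2, physical=[A,j,C,p,D,F], logical=[C,p,D,F,A,j]
After op 7 (replace(1, 'g')): offset=2, physical=[A,j,C,g,D,F], logical=[C,g,D,F,A,j]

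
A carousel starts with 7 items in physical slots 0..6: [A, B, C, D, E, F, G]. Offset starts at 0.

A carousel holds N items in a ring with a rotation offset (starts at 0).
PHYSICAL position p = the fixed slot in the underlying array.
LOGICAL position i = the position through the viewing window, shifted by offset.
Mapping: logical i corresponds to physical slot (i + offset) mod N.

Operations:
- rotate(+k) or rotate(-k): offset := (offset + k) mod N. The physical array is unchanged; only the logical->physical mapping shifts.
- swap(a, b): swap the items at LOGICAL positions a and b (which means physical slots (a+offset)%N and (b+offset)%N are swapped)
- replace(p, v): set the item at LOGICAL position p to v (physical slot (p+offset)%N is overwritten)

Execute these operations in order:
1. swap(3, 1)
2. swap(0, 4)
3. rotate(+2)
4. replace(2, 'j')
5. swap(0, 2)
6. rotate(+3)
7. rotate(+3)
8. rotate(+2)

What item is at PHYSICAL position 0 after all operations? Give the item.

Answer: E

Derivation:
After op 1 (swap(3, 1)): offset=0, physical=[A,D,C,B,E,F,G], logical=[A,D,C,B,E,F,G]
After op 2 (swap(0, 4)): offset=0, physical=[E,D,C,B,A,F,G], logical=[E,D,C,B,A,F,G]
After op 3 (rotate(+2)): offset=2, physical=[E,D,C,B,A,F,G], logical=[C,B,A,F,G,E,D]
After op 4 (replace(2, 'j')): offset=2, physical=[E,D,C,B,j,F,G], logical=[C,B,j,F,G,E,D]
After op 5 (swap(0, 2)): offset=2, physical=[E,D,j,B,C,F,G], logical=[j,B,C,F,G,E,D]
After op 6 (rotate(+3)): offset=5, physical=[E,D,j,B,C,F,G], logical=[F,G,E,D,j,B,C]
After op 7 (rotate(+3)): offset=1, physical=[E,D,j,B,C,F,G], logical=[D,j,B,C,F,G,E]
After op 8 (rotate(+2)): offset=3, physical=[E,D,j,B,C,F,G], logical=[B,C,F,G,E,D,j]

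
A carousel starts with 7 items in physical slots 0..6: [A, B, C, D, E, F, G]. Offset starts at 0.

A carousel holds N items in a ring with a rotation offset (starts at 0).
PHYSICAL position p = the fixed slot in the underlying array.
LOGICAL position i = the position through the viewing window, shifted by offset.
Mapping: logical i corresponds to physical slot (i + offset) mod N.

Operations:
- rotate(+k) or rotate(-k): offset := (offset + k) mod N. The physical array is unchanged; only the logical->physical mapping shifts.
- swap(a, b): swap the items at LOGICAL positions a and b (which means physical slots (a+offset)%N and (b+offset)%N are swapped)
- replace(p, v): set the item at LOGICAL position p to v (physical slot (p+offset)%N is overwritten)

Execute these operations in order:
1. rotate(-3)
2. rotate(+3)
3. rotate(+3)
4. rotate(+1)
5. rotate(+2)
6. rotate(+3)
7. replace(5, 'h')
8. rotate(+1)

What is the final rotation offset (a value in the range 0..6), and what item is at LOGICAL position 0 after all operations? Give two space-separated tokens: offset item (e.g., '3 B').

Answer: 3 D

Derivation:
After op 1 (rotate(-3)): offset=4, physical=[A,B,C,D,E,F,G], logical=[E,F,G,A,B,C,D]
After op 2 (rotate(+3)): offset=0, physical=[A,B,C,D,E,F,G], logical=[A,B,C,D,E,F,G]
After op 3 (rotate(+3)): offset=3, physical=[A,B,C,D,E,F,G], logical=[D,E,F,G,A,B,C]
After op 4 (rotate(+1)): offset=4, physical=[A,B,C,D,E,F,G], logical=[E,F,G,A,B,C,D]
After op 5 (rotate(+2)): offset=6, physical=[A,B,C,D,E,F,G], logical=[G,A,B,C,D,E,F]
After op 6 (rotate(+3)): offset=2, physical=[A,B,C,D,E,F,G], logical=[C,D,E,F,G,A,B]
After op 7 (replace(5, 'h')): offset=2, physical=[h,B,C,D,E,F,G], logical=[C,D,E,F,G,h,B]
After op 8 (rotate(+1)): offset=3, physical=[h,B,C,D,E,F,G], logical=[D,E,F,G,h,B,C]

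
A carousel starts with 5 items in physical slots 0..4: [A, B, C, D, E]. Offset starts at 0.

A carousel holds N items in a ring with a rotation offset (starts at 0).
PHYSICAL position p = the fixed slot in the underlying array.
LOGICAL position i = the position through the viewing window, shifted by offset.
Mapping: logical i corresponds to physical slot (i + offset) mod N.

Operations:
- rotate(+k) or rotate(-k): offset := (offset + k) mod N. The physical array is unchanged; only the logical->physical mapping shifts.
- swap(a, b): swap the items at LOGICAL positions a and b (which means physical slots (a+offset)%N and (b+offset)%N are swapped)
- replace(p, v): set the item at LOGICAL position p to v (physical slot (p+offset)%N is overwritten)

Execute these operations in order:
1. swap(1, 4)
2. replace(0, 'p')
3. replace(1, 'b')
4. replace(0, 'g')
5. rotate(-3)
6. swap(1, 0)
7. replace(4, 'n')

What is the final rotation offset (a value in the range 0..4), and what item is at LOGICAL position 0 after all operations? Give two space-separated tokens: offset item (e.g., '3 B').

Answer: 2 D

Derivation:
After op 1 (swap(1, 4)): offset=0, physical=[A,E,C,D,B], logical=[A,E,C,D,B]
After op 2 (replace(0, 'p')): offset=0, physical=[p,E,C,D,B], logical=[p,E,C,D,B]
After op 3 (replace(1, 'b')): offset=0, physical=[p,b,C,D,B], logical=[p,b,C,D,B]
After op 4 (replace(0, 'g')): offset=0, physical=[g,b,C,D,B], logical=[g,b,C,D,B]
After op 5 (rotate(-3)): offset=2, physical=[g,b,C,D,B], logical=[C,D,B,g,b]
After op 6 (swap(1, 0)): offset=2, physical=[g,b,D,C,B], logical=[D,C,B,g,b]
After op 7 (replace(4, 'n')): offset=2, physical=[g,n,D,C,B], logical=[D,C,B,g,n]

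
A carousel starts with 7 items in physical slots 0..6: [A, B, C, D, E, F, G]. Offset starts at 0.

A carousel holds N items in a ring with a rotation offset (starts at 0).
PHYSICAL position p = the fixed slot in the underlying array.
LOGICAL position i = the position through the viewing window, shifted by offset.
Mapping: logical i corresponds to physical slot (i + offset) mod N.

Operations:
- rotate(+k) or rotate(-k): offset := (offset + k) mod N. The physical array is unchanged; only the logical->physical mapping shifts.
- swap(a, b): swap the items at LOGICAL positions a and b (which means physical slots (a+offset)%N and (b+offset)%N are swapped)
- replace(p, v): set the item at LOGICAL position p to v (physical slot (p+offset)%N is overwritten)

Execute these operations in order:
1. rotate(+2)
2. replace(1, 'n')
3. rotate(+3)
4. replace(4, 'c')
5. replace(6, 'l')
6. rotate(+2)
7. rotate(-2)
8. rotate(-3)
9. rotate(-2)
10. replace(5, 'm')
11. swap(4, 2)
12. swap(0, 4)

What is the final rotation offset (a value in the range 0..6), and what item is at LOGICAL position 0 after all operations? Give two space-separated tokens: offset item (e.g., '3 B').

Answer: 0 c

Derivation:
After op 1 (rotate(+2)): offset=2, physical=[A,B,C,D,E,F,G], logical=[C,D,E,F,G,A,B]
After op 2 (replace(1, 'n')): offset=2, physical=[A,B,C,n,E,F,G], logical=[C,n,E,F,G,A,B]
After op 3 (rotate(+3)): offset=5, physical=[A,B,C,n,E,F,G], logical=[F,G,A,B,C,n,E]
After op 4 (replace(4, 'c')): offset=5, physical=[A,B,c,n,E,F,G], logical=[F,G,A,B,c,n,E]
After op 5 (replace(6, 'l')): offset=5, physical=[A,B,c,n,l,F,G], logical=[F,G,A,B,c,n,l]
After op 6 (rotate(+2)): offset=0, physical=[A,B,c,n,l,F,G], logical=[A,B,c,n,l,F,G]
After op 7 (rotate(-2)): offset=5, physical=[A,B,c,n,l,F,G], logical=[F,G,A,B,c,n,l]
After op 8 (rotate(-3)): offset=2, physical=[A,B,c,n,l,F,G], logical=[c,n,l,F,G,A,B]
After op 9 (rotate(-2)): offset=0, physical=[A,B,c,n,l,F,G], logical=[A,B,c,n,l,F,G]
After op 10 (replace(5, 'm')): offset=0, physical=[A,B,c,n,l,m,G], logical=[A,B,c,n,l,m,G]
After op 11 (swap(4, 2)): offset=0, physical=[A,B,l,n,c,m,G], logical=[A,B,l,n,c,m,G]
After op 12 (swap(0, 4)): offset=0, physical=[c,B,l,n,A,m,G], logical=[c,B,l,n,A,m,G]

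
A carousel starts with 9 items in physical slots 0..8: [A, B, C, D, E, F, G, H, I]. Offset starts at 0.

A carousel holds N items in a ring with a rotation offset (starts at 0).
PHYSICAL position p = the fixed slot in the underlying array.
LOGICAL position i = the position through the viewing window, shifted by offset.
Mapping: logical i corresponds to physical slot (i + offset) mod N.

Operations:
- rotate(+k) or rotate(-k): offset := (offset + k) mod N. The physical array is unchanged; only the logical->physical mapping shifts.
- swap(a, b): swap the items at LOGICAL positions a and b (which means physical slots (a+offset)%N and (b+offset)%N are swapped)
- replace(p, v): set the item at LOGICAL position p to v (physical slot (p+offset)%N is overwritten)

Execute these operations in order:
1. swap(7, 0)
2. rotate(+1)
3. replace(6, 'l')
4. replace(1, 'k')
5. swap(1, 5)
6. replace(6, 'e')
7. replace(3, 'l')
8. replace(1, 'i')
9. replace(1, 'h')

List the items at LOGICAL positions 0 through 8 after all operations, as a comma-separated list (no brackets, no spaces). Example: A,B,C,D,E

Answer: B,h,D,l,F,k,e,I,H

Derivation:
After op 1 (swap(7, 0)): offset=0, physical=[H,B,C,D,E,F,G,A,I], logical=[H,B,C,D,E,F,G,A,I]
After op 2 (rotate(+1)): offset=1, physical=[H,B,C,D,E,F,G,A,I], logical=[B,C,D,E,F,G,A,I,H]
After op 3 (replace(6, 'l')): offset=1, physical=[H,B,C,D,E,F,G,l,I], logical=[B,C,D,E,F,G,l,I,H]
After op 4 (replace(1, 'k')): offset=1, physical=[H,B,k,D,E,F,G,l,I], logical=[B,k,D,E,F,G,l,I,H]
After op 5 (swap(1, 5)): offset=1, physical=[H,B,G,D,E,F,k,l,I], logical=[B,G,D,E,F,k,l,I,H]
After op 6 (replace(6, 'e')): offset=1, physical=[H,B,G,D,E,F,k,e,I], logical=[B,G,D,E,F,k,e,I,H]
After op 7 (replace(3, 'l')): offset=1, physical=[H,B,G,D,l,F,k,e,I], logical=[B,G,D,l,F,k,e,I,H]
After op 8 (replace(1, 'i')): offset=1, physical=[H,B,i,D,l,F,k,e,I], logical=[B,i,D,l,F,k,e,I,H]
After op 9 (replace(1, 'h')): offset=1, physical=[H,B,h,D,l,F,k,e,I], logical=[B,h,D,l,F,k,e,I,H]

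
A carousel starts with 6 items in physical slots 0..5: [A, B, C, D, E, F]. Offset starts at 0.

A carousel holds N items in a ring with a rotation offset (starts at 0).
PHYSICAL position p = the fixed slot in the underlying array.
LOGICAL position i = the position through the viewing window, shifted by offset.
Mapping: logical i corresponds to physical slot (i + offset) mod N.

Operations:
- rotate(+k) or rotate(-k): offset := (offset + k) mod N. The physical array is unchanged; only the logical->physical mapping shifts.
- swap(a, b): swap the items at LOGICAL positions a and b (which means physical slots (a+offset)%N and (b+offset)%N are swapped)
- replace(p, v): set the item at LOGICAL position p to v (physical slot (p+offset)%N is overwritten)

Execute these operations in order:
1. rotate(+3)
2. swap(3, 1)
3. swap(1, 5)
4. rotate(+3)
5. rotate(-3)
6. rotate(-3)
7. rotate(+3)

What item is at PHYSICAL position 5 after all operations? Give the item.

After op 1 (rotate(+3)): offset=3, physical=[A,B,C,D,E,F], logical=[D,E,F,A,B,C]
After op 2 (swap(3, 1)): offset=3, physical=[E,B,C,D,A,F], logical=[D,A,F,E,B,C]
After op 3 (swap(1, 5)): offset=3, physical=[E,B,A,D,C,F], logical=[D,C,F,E,B,A]
After op 4 (rotate(+3)): offset=0, physical=[E,B,A,D,C,F], logical=[E,B,A,D,C,F]
After op 5 (rotate(-3)): offset=3, physical=[E,B,A,D,C,F], logical=[D,C,F,E,B,A]
After op 6 (rotate(-3)): offset=0, physical=[E,B,A,D,C,F], logical=[E,B,A,D,C,F]
After op 7 (rotate(+3)): offset=3, physical=[E,B,A,D,C,F], logical=[D,C,F,E,B,A]

Answer: F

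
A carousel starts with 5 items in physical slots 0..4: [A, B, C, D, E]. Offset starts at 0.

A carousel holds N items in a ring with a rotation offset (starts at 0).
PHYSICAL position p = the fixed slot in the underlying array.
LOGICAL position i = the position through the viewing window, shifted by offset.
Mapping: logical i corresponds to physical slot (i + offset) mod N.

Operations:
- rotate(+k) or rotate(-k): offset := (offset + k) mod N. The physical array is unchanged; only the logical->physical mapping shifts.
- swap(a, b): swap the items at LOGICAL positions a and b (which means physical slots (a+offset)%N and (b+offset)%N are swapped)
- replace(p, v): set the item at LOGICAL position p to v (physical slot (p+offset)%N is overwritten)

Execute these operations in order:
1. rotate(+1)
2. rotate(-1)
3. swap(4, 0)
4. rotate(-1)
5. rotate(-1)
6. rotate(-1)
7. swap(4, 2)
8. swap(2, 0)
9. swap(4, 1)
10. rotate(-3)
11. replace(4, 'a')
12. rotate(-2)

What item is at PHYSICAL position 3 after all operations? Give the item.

After op 1 (rotate(+1)): offset=1, physical=[A,B,C,D,E], logical=[B,C,D,E,A]
After op 2 (rotate(-1)): offset=0, physical=[A,B,C,D,E], logical=[A,B,C,D,E]
After op 3 (swap(4, 0)): offset=0, physical=[E,B,C,D,A], logical=[E,B,C,D,A]
After op 4 (rotate(-1)): offset=4, physical=[E,B,C,D,A], logical=[A,E,B,C,D]
After op 5 (rotate(-1)): offset=3, physical=[E,B,C,D,A], logical=[D,A,E,B,C]
After op 6 (rotate(-1)): offset=2, physical=[E,B,C,D,A], logical=[C,D,A,E,B]
After op 7 (swap(4, 2)): offset=2, physical=[E,A,C,D,B], logical=[C,D,B,E,A]
After op 8 (swap(2, 0)): offset=2, physical=[E,A,B,D,C], logical=[B,D,C,E,A]
After op 9 (swap(4, 1)): offset=2, physical=[E,D,B,A,C], logical=[B,A,C,E,D]
After op 10 (rotate(-3)): offset=4, physical=[E,D,B,A,C], logical=[C,E,D,B,A]
After op 11 (replace(4, 'a')): offset=4, physical=[E,D,B,a,C], logical=[C,E,D,B,a]
After op 12 (rotate(-2)): offset=2, physical=[E,D,B,a,C], logical=[B,a,C,E,D]

Answer: a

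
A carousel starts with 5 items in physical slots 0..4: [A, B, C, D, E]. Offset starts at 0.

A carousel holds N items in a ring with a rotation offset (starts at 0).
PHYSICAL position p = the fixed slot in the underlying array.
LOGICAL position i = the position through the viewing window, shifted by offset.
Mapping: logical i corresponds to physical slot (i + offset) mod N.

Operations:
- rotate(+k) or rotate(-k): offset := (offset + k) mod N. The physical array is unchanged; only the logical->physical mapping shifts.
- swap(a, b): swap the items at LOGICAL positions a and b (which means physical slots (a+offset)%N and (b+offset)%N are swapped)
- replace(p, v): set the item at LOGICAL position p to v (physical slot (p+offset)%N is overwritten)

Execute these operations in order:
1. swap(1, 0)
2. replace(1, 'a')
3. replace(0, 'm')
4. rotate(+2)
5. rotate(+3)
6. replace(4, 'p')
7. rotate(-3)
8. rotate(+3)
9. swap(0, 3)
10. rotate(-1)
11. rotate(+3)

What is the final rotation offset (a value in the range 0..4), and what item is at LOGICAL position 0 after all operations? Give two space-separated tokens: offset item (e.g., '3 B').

Answer: 2 C

Derivation:
After op 1 (swap(1, 0)): offset=0, physical=[B,A,C,D,E], logical=[B,A,C,D,E]
After op 2 (replace(1, 'a')): offset=0, physical=[B,a,C,D,E], logical=[B,a,C,D,E]
After op 3 (replace(0, 'm')): offset=0, physical=[m,a,C,D,E], logical=[m,a,C,D,E]
After op 4 (rotate(+2)): offset=2, physical=[m,a,C,D,E], logical=[C,D,E,m,a]
After op 5 (rotate(+3)): offset=0, physical=[m,a,C,D,E], logical=[m,a,C,D,E]
After op 6 (replace(4, 'p')): offset=0, physical=[m,a,C,D,p], logical=[m,a,C,D,p]
After op 7 (rotate(-3)): offset=2, physical=[m,a,C,D,p], logical=[C,D,p,m,a]
After op 8 (rotate(+3)): offset=0, physical=[m,a,C,D,p], logical=[m,a,C,D,p]
After op 9 (swap(0, 3)): offset=0, physical=[D,a,C,m,p], logical=[D,a,C,m,p]
After op 10 (rotate(-1)): offset=4, physical=[D,a,C,m,p], logical=[p,D,a,C,m]
After op 11 (rotate(+3)): offset=2, physical=[D,a,C,m,p], logical=[C,m,p,D,a]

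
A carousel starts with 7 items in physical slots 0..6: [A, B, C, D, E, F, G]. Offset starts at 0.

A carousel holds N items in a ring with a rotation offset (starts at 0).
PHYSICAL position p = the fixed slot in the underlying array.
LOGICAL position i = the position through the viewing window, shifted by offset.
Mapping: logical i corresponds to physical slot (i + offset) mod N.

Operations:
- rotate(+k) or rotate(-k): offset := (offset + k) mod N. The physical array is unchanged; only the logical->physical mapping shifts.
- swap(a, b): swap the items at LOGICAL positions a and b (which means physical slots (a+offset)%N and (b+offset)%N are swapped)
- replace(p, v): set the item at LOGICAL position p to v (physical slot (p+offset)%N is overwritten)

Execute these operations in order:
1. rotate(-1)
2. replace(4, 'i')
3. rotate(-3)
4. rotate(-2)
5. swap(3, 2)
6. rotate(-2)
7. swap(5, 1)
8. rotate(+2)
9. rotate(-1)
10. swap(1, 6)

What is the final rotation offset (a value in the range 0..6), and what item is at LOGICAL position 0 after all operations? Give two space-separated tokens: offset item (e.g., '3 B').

Answer: 0 i

Derivation:
After op 1 (rotate(-1)): offset=6, physical=[A,B,C,D,E,F,G], logical=[G,A,B,C,D,E,F]
After op 2 (replace(4, 'i')): offset=6, physical=[A,B,C,i,E,F,G], logical=[G,A,B,C,i,E,F]
After op 3 (rotate(-3)): offset=3, physical=[A,B,C,i,E,F,G], logical=[i,E,F,G,A,B,C]
After op 4 (rotate(-2)): offset=1, physical=[A,B,C,i,E,F,G], logical=[B,C,i,E,F,G,A]
After op 5 (swap(3, 2)): offset=1, physical=[A,B,C,E,i,F,G], logical=[B,C,E,i,F,G,A]
After op 6 (rotate(-2)): offset=6, physical=[A,B,C,E,i,F,G], logical=[G,A,B,C,E,i,F]
After op 7 (swap(5, 1)): offset=6, physical=[i,B,C,E,A,F,G], logical=[G,i,B,C,E,A,F]
After op 8 (rotate(+2)): offset=1, physical=[i,B,C,E,A,F,G], logical=[B,C,E,A,F,G,i]
After op 9 (rotate(-1)): offset=0, physical=[i,B,C,E,A,F,G], logical=[i,B,C,E,A,F,G]
After op 10 (swap(1, 6)): offset=0, physical=[i,G,C,E,A,F,B], logical=[i,G,C,E,A,F,B]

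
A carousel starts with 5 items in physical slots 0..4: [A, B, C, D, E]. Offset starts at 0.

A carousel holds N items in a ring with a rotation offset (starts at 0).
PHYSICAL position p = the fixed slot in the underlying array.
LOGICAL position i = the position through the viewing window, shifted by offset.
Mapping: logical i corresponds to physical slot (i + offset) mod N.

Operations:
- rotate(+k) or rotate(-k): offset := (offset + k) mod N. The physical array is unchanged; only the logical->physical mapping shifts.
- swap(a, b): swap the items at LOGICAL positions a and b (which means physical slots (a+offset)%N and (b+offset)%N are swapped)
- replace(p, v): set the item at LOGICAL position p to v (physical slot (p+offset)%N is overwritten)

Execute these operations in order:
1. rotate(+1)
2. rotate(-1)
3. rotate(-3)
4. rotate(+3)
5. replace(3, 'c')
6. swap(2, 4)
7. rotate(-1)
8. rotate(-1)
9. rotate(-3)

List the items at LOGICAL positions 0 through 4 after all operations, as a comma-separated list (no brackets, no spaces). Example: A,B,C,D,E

Answer: A,B,E,c,C

Derivation:
After op 1 (rotate(+1)): offset=1, physical=[A,B,C,D,E], logical=[B,C,D,E,A]
After op 2 (rotate(-1)): offset=0, physical=[A,B,C,D,E], logical=[A,B,C,D,E]
After op 3 (rotate(-3)): offset=2, physical=[A,B,C,D,E], logical=[C,D,E,A,B]
After op 4 (rotate(+3)): offset=0, physical=[A,B,C,D,E], logical=[A,B,C,D,E]
After op 5 (replace(3, 'c')): offset=0, physical=[A,B,C,c,E], logical=[A,B,C,c,E]
After op 6 (swap(2, 4)): offset=0, physical=[A,B,E,c,C], logical=[A,B,E,c,C]
After op 7 (rotate(-1)): offset=4, physical=[A,B,E,c,C], logical=[C,A,B,E,c]
After op 8 (rotate(-1)): offset=3, physical=[A,B,E,c,C], logical=[c,C,A,B,E]
After op 9 (rotate(-3)): offset=0, physical=[A,B,E,c,C], logical=[A,B,E,c,C]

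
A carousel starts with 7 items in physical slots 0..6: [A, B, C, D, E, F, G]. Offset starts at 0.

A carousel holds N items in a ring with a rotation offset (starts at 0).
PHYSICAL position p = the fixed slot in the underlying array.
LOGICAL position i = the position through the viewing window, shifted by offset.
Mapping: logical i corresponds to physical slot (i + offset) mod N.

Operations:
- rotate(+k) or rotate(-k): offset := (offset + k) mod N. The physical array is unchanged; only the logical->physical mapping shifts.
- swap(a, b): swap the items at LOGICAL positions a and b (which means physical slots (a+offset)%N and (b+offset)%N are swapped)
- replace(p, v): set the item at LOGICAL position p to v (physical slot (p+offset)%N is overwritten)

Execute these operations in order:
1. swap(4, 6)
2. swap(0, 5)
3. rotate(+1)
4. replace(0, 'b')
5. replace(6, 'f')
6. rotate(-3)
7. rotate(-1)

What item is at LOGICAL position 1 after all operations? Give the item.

After op 1 (swap(4, 6)): offset=0, physical=[A,B,C,D,G,F,E], logical=[A,B,C,D,G,F,E]
After op 2 (swap(0, 5)): offset=0, physical=[F,B,C,D,G,A,E], logical=[F,B,C,D,G,A,E]
After op 3 (rotate(+1)): offset=1, physical=[F,B,C,D,G,A,E], logical=[B,C,D,G,A,E,F]
After op 4 (replace(0, 'b')): offset=1, physical=[F,b,C,D,G,A,E], logical=[b,C,D,G,A,E,F]
After op 5 (replace(6, 'f')): offset=1, physical=[f,b,C,D,G,A,E], logical=[b,C,D,G,A,E,f]
After op 6 (rotate(-3)): offset=5, physical=[f,b,C,D,G,A,E], logical=[A,E,f,b,C,D,G]
After op 7 (rotate(-1)): offset=4, physical=[f,b,C,D,G,A,E], logical=[G,A,E,f,b,C,D]

Answer: A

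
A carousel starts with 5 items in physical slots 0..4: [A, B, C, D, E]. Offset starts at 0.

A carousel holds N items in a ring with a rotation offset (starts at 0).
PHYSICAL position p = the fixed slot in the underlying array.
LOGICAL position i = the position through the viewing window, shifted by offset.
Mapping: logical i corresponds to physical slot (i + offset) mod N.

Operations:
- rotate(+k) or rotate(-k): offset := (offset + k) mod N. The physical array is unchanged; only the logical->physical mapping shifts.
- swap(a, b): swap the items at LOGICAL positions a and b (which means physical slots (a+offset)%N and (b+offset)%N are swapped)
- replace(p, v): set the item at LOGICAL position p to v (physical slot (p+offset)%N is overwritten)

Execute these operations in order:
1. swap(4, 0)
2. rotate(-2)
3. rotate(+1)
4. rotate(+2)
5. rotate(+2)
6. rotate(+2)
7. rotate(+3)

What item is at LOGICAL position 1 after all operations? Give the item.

Answer: A

Derivation:
After op 1 (swap(4, 0)): offset=0, physical=[E,B,C,D,A], logical=[E,B,C,D,A]
After op 2 (rotate(-2)): offset=3, physical=[E,B,C,D,A], logical=[D,A,E,B,C]
After op 3 (rotate(+1)): offset=4, physical=[E,B,C,D,A], logical=[A,E,B,C,D]
After op 4 (rotate(+2)): offset=1, physical=[E,B,C,D,A], logical=[B,C,D,A,E]
After op 5 (rotate(+2)): offset=3, physical=[E,B,C,D,A], logical=[D,A,E,B,C]
After op 6 (rotate(+2)): offset=0, physical=[E,B,C,D,A], logical=[E,B,C,D,A]
After op 7 (rotate(+3)): offset=3, physical=[E,B,C,D,A], logical=[D,A,E,B,C]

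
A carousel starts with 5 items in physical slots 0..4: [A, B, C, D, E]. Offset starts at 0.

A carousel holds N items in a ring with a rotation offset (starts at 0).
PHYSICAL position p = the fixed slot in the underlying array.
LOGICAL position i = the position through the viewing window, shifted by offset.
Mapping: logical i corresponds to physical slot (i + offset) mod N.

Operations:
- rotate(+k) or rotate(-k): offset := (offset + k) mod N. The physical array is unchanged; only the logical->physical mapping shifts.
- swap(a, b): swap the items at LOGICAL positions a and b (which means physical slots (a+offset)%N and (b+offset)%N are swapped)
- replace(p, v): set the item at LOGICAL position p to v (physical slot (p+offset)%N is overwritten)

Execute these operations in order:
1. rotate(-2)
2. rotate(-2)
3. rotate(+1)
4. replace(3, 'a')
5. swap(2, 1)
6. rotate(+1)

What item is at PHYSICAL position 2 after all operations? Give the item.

Answer: C

Derivation:
After op 1 (rotate(-2)): offset=3, physical=[A,B,C,D,E], logical=[D,E,A,B,C]
After op 2 (rotate(-2)): offset=1, physical=[A,B,C,D,E], logical=[B,C,D,E,A]
After op 3 (rotate(+1)): offset=2, physical=[A,B,C,D,E], logical=[C,D,E,A,B]
After op 4 (replace(3, 'a')): offset=2, physical=[a,B,C,D,E], logical=[C,D,E,a,B]
After op 5 (swap(2, 1)): offset=2, physical=[a,B,C,E,D], logical=[C,E,D,a,B]
After op 6 (rotate(+1)): offset=3, physical=[a,B,C,E,D], logical=[E,D,a,B,C]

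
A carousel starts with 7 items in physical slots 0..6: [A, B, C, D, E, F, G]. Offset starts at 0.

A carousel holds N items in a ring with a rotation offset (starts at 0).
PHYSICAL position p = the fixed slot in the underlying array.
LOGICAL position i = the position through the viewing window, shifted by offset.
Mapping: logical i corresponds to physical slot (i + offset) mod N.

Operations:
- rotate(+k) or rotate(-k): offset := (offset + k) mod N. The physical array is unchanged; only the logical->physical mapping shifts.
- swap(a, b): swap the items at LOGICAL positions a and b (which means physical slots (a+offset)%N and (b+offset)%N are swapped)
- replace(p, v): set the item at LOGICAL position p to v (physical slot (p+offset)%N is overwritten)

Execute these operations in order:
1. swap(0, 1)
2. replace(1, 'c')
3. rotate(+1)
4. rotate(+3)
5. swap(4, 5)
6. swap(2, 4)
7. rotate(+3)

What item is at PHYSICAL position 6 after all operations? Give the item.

After op 1 (swap(0, 1)): offset=0, physical=[B,A,C,D,E,F,G], logical=[B,A,C,D,E,F,G]
After op 2 (replace(1, 'c')): offset=0, physical=[B,c,C,D,E,F,G], logical=[B,c,C,D,E,F,G]
After op 3 (rotate(+1)): offset=1, physical=[B,c,C,D,E,F,G], logical=[c,C,D,E,F,G,B]
After op 4 (rotate(+3)): offset=4, physical=[B,c,C,D,E,F,G], logical=[E,F,G,B,c,C,D]
After op 5 (swap(4, 5)): offset=4, physical=[B,C,c,D,E,F,G], logical=[E,F,G,B,C,c,D]
After op 6 (swap(2, 4)): offset=4, physical=[B,G,c,D,E,F,C], logical=[E,F,C,B,G,c,D]
After op 7 (rotate(+3)): offset=0, physical=[B,G,c,D,E,F,C], logical=[B,G,c,D,E,F,C]

Answer: C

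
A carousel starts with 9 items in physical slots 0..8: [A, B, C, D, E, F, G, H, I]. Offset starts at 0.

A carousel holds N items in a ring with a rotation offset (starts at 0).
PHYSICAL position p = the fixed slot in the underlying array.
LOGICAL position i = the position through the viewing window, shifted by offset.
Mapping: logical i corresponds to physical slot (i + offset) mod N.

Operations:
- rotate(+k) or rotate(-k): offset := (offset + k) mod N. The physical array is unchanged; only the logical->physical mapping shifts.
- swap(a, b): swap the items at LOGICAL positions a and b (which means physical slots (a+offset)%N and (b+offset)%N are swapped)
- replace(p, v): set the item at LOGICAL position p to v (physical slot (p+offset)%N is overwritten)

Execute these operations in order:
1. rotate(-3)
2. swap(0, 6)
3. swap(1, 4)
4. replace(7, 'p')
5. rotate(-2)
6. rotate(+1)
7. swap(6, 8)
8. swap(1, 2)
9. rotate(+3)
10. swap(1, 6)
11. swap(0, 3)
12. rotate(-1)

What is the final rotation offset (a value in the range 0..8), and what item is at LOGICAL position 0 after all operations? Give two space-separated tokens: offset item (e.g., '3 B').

After op 1 (rotate(-3)): offset=6, physical=[A,B,C,D,E,F,G,H,I], logical=[G,H,I,A,B,C,D,E,F]
After op 2 (swap(0, 6)): offset=6, physical=[A,B,C,G,E,F,D,H,I], logical=[D,H,I,A,B,C,G,E,F]
After op 3 (swap(1, 4)): offset=6, physical=[A,H,C,G,E,F,D,B,I], logical=[D,B,I,A,H,C,G,E,F]
After op 4 (replace(7, 'p')): offset=6, physical=[A,H,C,G,p,F,D,B,I], logical=[D,B,I,A,H,C,G,p,F]
After op 5 (rotate(-2)): offset=4, physical=[A,H,C,G,p,F,D,B,I], logical=[p,F,D,B,I,A,H,C,G]
After op 6 (rotate(+1)): offset=5, physical=[A,H,C,G,p,F,D,B,I], logical=[F,D,B,I,A,H,C,G,p]
After op 7 (swap(6, 8)): offset=5, physical=[A,H,p,G,C,F,D,B,I], logical=[F,D,B,I,A,H,p,G,C]
After op 8 (swap(1, 2)): offset=5, physical=[A,H,p,G,C,F,B,D,I], logical=[F,B,D,I,A,H,p,G,C]
After op 9 (rotate(+3)): offset=8, physical=[A,H,p,G,C,F,B,D,I], logical=[I,A,H,p,G,C,F,B,D]
After op 10 (swap(1, 6)): offset=8, physical=[F,H,p,G,C,A,B,D,I], logical=[I,F,H,p,G,C,A,B,D]
After op 11 (swap(0, 3)): offset=8, physical=[F,H,I,G,C,A,B,D,p], logical=[p,F,H,I,G,C,A,B,D]
After op 12 (rotate(-1)): offset=7, physical=[F,H,I,G,C,A,B,D,p], logical=[D,p,F,H,I,G,C,A,B]

Answer: 7 D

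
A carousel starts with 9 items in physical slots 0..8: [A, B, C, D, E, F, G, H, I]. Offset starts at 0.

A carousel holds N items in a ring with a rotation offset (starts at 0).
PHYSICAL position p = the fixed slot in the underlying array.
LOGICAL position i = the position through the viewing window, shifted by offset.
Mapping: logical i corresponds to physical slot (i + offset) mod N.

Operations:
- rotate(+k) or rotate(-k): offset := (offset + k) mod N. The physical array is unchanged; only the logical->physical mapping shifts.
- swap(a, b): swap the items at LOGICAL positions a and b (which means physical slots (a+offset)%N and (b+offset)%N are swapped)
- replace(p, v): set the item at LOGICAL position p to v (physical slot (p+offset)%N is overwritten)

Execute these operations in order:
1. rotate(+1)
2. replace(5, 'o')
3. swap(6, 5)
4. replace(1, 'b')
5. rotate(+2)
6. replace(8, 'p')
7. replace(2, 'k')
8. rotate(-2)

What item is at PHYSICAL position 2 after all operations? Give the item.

Answer: p

Derivation:
After op 1 (rotate(+1)): offset=1, physical=[A,B,C,D,E,F,G,H,I], logical=[B,C,D,E,F,G,H,I,A]
After op 2 (replace(5, 'o')): offset=1, physical=[A,B,C,D,E,F,o,H,I], logical=[B,C,D,E,F,o,H,I,A]
After op 3 (swap(6, 5)): offset=1, physical=[A,B,C,D,E,F,H,o,I], logical=[B,C,D,E,F,H,o,I,A]
After op 4 (replace(1, 'b')): offset=1, physical=[A,B,b,D,E,F,H,o,I], logical=[B,b,D,E,F,H,o,I,A]
After op 5 (rotate(+2)): offset=3, physical=[A,B,b,D,E,F,H,o,I], logical=[D,E,F,H,o,I,A,B,b]
After op 6 (replace(8, 'p')): offset=3, physical=[A,B,p,D,E,F,H,o,I], logical=[D,E,F,H,o,I,A,B,p]
After op 7 (replace(2, 'k')): offset=3, physical=[A,B,p,D,E,k,H,o,I], logical=[D,E,k,H,o,I,A,B,p]
After op 8 (rotate(-2)): offset=1, physical=[A,B,p,D,E,k,H,o,I], logical=[B,p,D,E,k,H,o,I,A]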